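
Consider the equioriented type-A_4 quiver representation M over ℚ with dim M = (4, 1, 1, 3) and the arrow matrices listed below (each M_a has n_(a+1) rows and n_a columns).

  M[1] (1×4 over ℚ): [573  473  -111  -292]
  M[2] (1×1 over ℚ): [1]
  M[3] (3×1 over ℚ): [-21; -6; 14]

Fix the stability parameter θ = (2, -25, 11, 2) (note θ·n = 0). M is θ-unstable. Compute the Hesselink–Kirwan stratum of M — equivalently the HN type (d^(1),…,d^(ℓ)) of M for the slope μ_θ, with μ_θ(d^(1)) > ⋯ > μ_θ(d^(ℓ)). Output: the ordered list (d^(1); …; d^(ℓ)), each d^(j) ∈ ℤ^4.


Barcode: M ≅ I[1,1]^3, I[1,4], I[4,4]^2. HN layers by μ_θ (3 steps, strictly decreasing):
  μ^(1)=13/2; μ^(2)=2; μ^(3)=-23/2

((0, 0, 1, 1); (3, 0, 0, 2); (1, 1, 0, 0))


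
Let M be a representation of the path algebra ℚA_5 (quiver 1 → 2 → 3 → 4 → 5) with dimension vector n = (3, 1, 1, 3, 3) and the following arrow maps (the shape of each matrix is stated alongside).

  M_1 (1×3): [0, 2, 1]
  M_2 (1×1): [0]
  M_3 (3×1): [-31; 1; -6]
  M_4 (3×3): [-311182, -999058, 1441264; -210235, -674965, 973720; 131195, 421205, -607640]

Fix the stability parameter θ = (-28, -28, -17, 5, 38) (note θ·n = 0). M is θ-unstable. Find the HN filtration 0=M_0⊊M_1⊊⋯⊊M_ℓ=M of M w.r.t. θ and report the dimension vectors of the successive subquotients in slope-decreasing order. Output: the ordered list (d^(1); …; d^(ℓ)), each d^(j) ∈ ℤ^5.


Via rank(M_{q-1}∘⋯∘M_p): M ≅ I[1,1]^2, I[1,2], I[3,4], I[4,4], I[4,5], I[5,5]^2.
μ_θ-semistable layers: μ^(1)=38; μ^(2)=5; μ^(3)=-17; μ^(4)=-28

((0, 0, 0, 0, 3); (0, 0, 0, 3, 0); (0, 0, 1, 0, 0); (3, 1, 0, 0, 0))


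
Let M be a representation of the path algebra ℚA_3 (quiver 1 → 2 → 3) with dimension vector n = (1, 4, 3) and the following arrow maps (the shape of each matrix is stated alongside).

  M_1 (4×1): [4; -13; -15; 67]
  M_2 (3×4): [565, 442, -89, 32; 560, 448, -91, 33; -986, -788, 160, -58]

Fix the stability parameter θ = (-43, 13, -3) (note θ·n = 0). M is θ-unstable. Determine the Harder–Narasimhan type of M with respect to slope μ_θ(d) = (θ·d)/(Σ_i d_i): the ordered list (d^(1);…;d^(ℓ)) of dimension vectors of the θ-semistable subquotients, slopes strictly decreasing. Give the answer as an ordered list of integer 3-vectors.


Via rank(M_{q-1}∘⋯∘M_p): M ≅ I[1,3], I[2,2]^2, I[2,3], I[3,3].
μ_θ-semistable layers: μ^(1)=13; μ^(2)=5; μ^(3)=-3; μ^(4)=-43

((0, 2, 0); (0, 2, 2); (0, 0, 1); (1, 0, 0))


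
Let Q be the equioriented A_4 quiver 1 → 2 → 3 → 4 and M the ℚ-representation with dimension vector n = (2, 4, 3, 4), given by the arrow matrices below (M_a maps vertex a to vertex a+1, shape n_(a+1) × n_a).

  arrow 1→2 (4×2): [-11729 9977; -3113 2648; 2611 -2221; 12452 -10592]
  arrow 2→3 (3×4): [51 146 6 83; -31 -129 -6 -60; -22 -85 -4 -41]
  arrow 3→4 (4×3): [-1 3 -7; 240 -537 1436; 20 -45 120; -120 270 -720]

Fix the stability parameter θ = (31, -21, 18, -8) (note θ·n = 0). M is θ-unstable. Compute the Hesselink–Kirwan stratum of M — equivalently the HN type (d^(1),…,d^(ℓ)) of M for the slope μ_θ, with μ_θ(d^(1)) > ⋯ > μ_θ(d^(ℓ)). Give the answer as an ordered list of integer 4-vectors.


Via rank(M_{q-1}∘⋯∘M_p): M ≅ I[1,3], I[1,4], I[2,2], I[2,4], I[4,4]^2.
μ_θ-semistable layers: μ^(1)=18; μ^(2)=5; μ^(3)=-8; μ^(4)=-21

((0, 0, 1, 0); (2, 2, 2, 2); (0, 0, 0, 2); (0, 2, 0, 0))


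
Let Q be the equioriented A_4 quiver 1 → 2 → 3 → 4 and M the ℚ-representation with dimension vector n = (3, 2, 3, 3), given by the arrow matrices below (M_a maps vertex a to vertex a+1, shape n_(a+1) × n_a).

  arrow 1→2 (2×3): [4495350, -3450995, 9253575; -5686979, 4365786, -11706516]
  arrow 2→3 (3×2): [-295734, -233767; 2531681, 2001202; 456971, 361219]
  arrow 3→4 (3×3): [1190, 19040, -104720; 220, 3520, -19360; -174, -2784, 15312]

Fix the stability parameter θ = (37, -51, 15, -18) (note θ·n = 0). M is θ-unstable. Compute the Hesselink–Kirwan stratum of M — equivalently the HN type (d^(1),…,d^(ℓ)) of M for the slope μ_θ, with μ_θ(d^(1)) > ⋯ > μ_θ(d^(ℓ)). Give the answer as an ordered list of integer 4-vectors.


Interval decomposition of M: I[1,1], I[1,3], I[1,4], I[3,3], I[4,4]^2.
HN type (ℓ=5): μ^(1)=37; μ^(2)=15; μ^(3)=-3/2; μ^(4)=-7; μ^(5)=-18

((1, 0, 0, 0); (0, 0, 2, 0); (0, 0, 1, 1); (2, 2, 0, 0); (0, 0, 0, 2))


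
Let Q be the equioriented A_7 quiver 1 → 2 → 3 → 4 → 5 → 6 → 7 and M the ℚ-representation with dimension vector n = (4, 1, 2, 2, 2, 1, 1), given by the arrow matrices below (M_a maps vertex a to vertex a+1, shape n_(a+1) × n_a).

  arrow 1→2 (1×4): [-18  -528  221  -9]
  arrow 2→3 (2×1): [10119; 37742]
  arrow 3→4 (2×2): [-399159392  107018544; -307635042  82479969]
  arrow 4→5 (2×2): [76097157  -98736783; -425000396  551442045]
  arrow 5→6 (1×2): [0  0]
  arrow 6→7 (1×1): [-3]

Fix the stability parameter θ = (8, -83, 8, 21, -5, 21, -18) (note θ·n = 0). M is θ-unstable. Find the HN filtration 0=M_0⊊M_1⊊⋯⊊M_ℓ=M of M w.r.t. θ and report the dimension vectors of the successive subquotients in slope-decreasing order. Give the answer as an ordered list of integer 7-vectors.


Interval decomposition of M: I[1,1]^3, I[1,3], I[3,5], I[4,5], I[6,7].
HN type (ℓ=3): μ^(1)=8; μ^(2)=3/2; μ^(3)=-75/2

((3, 0, 2, 2, 2, 0, 0); (0, 0, 0, 0, 0, 1, 1); (1, 1, 0, 0, 0, 0, 0))


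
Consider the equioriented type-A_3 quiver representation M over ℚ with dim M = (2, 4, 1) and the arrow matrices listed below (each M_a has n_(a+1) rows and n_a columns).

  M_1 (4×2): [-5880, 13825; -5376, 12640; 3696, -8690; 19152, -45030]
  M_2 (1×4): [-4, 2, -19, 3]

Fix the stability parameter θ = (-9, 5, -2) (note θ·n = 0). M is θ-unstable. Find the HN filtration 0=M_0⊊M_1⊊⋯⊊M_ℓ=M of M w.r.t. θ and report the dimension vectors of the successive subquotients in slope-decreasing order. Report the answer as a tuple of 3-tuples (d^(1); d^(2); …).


Via rank(M_{q-1}∘⋯∘M_p): M ≅ I[1,1], I[1,2], I[2,2]^2, I[2,3].
μ_θ-semistable layers: μ^(1)=5; μ^(2)=3/2; μ^(3)=-9

((0, 3, 0); (0, 1, 1); (2, 0, 0))


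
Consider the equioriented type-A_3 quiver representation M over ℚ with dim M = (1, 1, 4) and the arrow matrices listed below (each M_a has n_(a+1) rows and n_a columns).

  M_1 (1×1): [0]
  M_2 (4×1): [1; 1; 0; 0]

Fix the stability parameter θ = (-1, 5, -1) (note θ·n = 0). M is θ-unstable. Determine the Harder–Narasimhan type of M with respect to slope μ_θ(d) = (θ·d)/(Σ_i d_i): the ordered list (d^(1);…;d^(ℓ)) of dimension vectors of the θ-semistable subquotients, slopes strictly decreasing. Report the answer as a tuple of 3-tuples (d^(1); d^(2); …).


Via rank(M_{q-1}∘⋯∘M_p): M ≅ I[1,1], I[2,3], I[3,3]^3.
μ_θ-semistable layers: μ^(1)=2; μ^(2)=-1

((0, 1, 1); (1, 0, 3))


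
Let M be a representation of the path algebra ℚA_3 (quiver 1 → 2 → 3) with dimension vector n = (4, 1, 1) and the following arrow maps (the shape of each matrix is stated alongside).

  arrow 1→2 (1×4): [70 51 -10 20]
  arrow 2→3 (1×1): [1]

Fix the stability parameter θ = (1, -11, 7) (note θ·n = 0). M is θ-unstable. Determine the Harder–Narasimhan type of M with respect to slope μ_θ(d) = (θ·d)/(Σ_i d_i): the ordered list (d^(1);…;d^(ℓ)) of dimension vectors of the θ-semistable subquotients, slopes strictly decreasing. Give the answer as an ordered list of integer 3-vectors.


Via rank(M_{q-1}∘⋯∘M_p): M ≅ I[1,1]^3, I[1,3].
μ_θ-semistable layers: μ^(1)=7; μ^(2)=1; μ^(3)=-5

((0, 0, 1); (3, 0, 0); (1, 1, 0))


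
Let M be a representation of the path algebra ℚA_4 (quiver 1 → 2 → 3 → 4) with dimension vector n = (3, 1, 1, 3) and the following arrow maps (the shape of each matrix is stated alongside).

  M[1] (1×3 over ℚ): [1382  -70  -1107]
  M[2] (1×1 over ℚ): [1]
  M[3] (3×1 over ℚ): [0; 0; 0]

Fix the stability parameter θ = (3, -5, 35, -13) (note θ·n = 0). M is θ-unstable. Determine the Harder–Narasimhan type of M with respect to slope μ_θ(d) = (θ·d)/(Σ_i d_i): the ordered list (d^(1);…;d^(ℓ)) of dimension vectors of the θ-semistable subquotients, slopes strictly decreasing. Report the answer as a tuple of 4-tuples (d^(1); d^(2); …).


Interval decomposition of M: I[1,1]^2, I[1,3], I[4,4]^3.
HN type (ℓ=4): μ^(1)=35; μ^(2)=3; μ^(3)=-1; μ^(4)=-13

((0, 0, 1, 0); (2, 0, 0, 0); (1, 1, 0, 0); (0, 0, 0, 3))


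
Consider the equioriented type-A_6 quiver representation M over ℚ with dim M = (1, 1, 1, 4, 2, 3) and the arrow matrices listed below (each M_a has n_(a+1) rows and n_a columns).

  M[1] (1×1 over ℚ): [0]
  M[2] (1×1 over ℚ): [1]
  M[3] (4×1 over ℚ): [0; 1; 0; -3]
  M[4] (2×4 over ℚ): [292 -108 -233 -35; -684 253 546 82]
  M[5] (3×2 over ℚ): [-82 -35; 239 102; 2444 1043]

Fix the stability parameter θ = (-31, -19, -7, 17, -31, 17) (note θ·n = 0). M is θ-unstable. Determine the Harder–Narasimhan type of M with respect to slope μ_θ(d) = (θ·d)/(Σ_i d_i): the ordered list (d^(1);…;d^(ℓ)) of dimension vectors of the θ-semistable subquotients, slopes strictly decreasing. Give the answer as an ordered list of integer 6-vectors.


Via rank(M_{q-1}∘⋯∘M_p): M ≅ I[1,1], I[2,6], I[4,4]^2, I[4,6], I[6,6].
μ_θ-semistable layers: μ^(1)=17; μ^(2)=-7; μ^(3)=-19; μ^(4)=-31

((0, 0, 0, 2, 0, 3); (0, 0, 1, 2, 2, 0); (0, 1, 0, 0, 0, 0); (1, 0, 0, 0, 0, 0))


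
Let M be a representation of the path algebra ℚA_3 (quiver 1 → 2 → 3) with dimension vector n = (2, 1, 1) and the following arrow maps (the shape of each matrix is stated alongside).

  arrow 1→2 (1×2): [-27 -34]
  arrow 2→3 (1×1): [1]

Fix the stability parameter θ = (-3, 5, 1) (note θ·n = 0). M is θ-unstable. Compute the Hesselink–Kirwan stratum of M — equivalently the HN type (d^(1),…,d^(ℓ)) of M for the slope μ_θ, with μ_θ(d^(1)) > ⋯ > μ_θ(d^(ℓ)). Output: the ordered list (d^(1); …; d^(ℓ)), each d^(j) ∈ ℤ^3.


Interval decomposition of M: I[1,1], I[1,3].
HN type (ℓ=2): μ^(1)=3; μ^(2)=-3

((0, 1, 1); (2, 0, 0))


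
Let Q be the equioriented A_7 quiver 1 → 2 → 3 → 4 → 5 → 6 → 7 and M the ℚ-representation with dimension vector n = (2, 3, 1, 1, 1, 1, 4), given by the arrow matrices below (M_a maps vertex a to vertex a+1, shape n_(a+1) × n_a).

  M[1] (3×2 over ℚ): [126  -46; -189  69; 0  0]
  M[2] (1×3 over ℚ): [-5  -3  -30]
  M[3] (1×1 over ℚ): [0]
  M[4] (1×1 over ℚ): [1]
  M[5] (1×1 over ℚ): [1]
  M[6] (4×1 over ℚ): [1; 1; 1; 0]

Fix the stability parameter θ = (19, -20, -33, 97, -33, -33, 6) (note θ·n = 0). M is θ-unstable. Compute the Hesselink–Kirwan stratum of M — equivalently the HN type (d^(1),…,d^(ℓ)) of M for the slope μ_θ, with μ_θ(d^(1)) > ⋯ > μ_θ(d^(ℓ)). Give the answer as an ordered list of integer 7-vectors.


Barcode: M ≅ I[1,1], I[1,3], I[2,2]^2, I[4,7], I[7,7]^3. HN layers by μ_θ (5 steps, strictly decreasing):
  μ^(1)=19; μ^(2)=37/4; μ^(3)=6; μ^(4)=-34/3; μ^(5)=-20

((1, 0, 0, 0, 0, 0, 0); (0, 0, 0, 1, 1, 1, 1); (0, 0, 0, 0, 0, 0, 3); (1, 1, 1, 0, 0, 0, 0); (0, 2, 0, 0, 0, 0, 0))


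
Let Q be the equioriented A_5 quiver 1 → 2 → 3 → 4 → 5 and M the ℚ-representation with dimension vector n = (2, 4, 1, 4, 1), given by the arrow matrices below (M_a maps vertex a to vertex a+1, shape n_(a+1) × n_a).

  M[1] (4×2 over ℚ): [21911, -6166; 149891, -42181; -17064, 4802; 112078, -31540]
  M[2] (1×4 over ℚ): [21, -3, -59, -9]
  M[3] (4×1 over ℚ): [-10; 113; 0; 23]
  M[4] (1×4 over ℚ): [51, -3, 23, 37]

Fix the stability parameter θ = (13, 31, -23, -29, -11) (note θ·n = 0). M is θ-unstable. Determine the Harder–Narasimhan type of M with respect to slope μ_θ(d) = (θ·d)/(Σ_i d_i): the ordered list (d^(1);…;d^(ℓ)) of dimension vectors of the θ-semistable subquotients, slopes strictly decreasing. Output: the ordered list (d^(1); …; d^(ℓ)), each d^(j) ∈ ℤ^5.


Barcode: M ≅ I[1,2], I[1,5], I[2,2]^2, I[4,4]^3. HN layers by μ_θ (4 steps, strictly decreasing):
  μ^(1)=31; μ^(2)=13; μ^(3)=-19/5; μ^(4)=-29

((0, 3, 0, 0, 0); (1, 0, 0, 0, 0); (1, 1, 1, 1, 1); (0, 0, 0, 3, 0))


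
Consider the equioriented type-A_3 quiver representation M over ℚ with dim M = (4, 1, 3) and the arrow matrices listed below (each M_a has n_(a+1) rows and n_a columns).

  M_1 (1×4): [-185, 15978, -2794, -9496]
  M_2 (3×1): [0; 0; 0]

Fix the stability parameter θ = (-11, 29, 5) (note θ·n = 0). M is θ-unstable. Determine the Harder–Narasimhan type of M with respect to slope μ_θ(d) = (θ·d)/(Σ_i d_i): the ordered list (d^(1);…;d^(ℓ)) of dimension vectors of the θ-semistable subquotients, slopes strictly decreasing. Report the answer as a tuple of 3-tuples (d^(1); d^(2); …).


Interval decomposition of M: I[1,1]^3, I[1,2], I[3,3]^3.
HN type (ℓ=3): μ^(1)=29; μ^(2)=5; μ^(3)=-11

((0, 1, 0); (0, 0, 3); (4, 0, 0))


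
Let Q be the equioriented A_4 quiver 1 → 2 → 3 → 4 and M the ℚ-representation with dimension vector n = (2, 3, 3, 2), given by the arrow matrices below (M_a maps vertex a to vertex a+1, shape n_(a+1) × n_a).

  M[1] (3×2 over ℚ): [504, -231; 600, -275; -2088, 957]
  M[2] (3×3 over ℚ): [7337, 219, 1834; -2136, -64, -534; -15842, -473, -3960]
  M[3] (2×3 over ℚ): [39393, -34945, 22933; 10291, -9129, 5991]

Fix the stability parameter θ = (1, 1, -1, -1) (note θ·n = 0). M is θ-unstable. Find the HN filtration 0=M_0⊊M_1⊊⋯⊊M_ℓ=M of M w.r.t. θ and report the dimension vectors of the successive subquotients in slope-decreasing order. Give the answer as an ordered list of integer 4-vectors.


Interval decomposition of M: I[1,1], I[1,4], I[2,3], I[2,4].
HN type (ℓ=3): μ^(1)=1; μ^(2)=0; μ^(3)=-1/3

((1, 0, 0, 0); (1, 2, 2, 1); (0, 1, 1, 1))


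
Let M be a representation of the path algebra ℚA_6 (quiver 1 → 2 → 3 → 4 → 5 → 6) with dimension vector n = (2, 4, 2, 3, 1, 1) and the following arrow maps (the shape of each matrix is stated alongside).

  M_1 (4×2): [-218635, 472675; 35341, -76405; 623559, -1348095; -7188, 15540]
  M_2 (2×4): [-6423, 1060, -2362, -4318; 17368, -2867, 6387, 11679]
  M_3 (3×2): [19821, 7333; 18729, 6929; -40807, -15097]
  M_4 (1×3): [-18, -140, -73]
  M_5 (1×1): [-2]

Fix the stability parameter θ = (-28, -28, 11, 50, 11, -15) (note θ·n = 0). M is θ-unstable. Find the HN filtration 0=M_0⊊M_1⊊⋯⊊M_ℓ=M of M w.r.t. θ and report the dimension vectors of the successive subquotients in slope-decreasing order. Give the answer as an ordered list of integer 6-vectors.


Interval decomposition of M: I[1,1], I[1,6], I[2,2]^2, I[2,4], I[4,4].
HN type (ℓ=4): μ^(1)=50; μ^(2)=46/3; μ^(3)=11; μ^(4)=-28

((0, 0, 0, 2, 0, 0); (0, 0, 0, 1, 1, 1); (0, 0, 2, 0, 0, 0); (2, 4, 0, 0, 0, 0))


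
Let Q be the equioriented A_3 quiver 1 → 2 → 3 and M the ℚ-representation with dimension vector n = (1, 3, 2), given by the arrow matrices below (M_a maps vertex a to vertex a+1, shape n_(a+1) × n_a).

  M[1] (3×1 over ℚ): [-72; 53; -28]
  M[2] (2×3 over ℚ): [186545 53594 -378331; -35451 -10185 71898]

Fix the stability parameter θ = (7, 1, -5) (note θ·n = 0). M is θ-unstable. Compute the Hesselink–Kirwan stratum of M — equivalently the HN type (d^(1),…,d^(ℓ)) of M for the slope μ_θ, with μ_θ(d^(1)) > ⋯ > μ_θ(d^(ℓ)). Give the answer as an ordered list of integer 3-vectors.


Interval decomposition of M: I[1,3], I[2,2], I[2,3].
HN type (ℓ=2): μ^(1)=1; μ^(2)=-2

((1, 2, 1); (0, 1, 1))


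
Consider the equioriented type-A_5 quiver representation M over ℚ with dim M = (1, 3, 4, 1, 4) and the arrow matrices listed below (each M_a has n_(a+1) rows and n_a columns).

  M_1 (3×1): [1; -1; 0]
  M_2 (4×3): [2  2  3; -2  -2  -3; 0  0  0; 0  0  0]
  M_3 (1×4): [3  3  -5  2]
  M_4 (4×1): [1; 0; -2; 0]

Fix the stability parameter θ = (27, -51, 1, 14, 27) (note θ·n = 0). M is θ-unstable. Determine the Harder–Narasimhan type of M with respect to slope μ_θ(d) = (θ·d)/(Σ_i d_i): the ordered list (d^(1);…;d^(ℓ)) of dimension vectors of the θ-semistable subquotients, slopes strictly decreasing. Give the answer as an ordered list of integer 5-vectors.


Barcode: M ≅ I[1,2], I[2,2], I[2,3], I[3,3]^2, I[3,5], I[5,5]^3. HN layers by μ_θ (5 steps, strictly decreasing):
  μ^(1)=27; μ^(2)=14; μ^(3)=1; μ^(4)=-12; μ^(5)=-51

((0, 0, 0, 0, 4); (0, 0, 0, 1, 0); (0, 0, 4, 0, 0); (1, 1, 0, 0, 0); (0, 2, 0, 0, 0))


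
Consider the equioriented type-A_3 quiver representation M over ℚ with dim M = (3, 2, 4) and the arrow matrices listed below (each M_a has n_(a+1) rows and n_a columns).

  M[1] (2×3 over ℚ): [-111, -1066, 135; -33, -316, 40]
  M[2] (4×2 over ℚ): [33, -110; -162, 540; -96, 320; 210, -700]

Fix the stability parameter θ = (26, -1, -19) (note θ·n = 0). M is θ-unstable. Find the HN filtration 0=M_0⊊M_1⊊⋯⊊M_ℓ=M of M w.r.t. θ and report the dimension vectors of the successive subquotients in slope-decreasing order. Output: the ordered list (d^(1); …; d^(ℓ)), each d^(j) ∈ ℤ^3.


Via rank(M_{q-1}∘⋯∘M_p): M ≅ I[1,1], I[1,2], I[1,3], I[3,3]^3.
μ_θ-semistable layers: μ^(1)=26; μ^(2)=25/2; μ^(3)=2; μ^(4)=-19

((1, 0, 0); (1, 1, 0); (1, 1, 1); (0, 0, 3))


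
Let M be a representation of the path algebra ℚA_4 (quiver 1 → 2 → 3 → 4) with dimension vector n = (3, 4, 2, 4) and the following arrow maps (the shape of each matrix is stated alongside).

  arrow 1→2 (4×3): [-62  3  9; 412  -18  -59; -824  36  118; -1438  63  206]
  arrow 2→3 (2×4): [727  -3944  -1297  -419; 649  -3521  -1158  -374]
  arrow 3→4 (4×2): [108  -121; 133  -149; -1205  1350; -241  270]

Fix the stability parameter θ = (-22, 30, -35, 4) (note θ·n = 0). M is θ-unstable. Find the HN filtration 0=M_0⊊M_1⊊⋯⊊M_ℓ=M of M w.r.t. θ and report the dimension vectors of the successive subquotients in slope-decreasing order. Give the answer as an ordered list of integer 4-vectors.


Via rank(M_{q-1}∘⋯∘M_p): M ≅ I[1,1], I[1,4]^2, I[2,2]^2, I[4,4]^2.
μ_θ-semistable layers: μ^(1)=30; μ^(2)=4; μ^(3)=-5/2; μ^(4)=-22

((0, 2, 0, 0); (0, 0, 0, 4); (0, 2, 2, 0); (3, 0, 0, 0))


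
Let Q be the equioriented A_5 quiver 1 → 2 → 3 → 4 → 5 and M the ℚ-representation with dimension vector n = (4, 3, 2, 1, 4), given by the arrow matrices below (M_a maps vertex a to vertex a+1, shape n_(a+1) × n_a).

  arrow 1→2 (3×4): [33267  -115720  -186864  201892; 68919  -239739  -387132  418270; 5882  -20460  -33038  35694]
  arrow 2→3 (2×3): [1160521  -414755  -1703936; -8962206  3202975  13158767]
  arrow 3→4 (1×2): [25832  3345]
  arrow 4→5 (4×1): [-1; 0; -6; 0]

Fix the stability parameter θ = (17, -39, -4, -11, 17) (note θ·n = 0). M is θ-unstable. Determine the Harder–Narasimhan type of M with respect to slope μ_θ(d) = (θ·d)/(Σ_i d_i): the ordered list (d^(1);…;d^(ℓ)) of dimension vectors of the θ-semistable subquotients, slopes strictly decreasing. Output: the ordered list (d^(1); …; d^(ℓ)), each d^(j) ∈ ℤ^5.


Via rank(M_{q-1}∘⋯∘M_p): M ≅ I[1,1], I[1,2], I[1,3], I[1,5], I[5,5]^3.
μ_θ-semistable layers: μ^(1)=17; μ^(2)=-4; μ^(3)=-15/2; μ^(4)=-11

((1, 0, 0, 0, 4); (0, 0, 1, 0, 0); (0, 0, 1, 1, 0); (3, 3, 0, 0, 0))


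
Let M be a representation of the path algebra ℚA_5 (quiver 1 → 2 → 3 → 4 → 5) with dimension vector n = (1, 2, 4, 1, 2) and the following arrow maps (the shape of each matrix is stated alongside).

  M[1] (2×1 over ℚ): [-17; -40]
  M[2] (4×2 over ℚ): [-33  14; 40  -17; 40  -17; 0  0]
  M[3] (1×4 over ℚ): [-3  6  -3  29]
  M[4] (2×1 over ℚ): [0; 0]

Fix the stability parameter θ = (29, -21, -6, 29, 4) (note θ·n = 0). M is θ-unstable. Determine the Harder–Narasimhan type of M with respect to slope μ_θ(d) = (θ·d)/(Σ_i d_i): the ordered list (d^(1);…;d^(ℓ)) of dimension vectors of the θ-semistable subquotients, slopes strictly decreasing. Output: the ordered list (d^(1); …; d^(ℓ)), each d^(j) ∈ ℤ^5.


Via rank(M_{q-1}∘⋯∘M_p): M ≅ I[1,4], I[2,3], I[3,3]^2, I[5,5]^2.
μ_θ-semistable layers: μ^(1)=29; μ^(2)=4; μ^(3)=2/3; μ^(4)=-6; μ^(5)=-21

((0, 0, 0, 1, 0); (0, 0, 0, 0, 2); (1, 1, 1, 0, 0); (0, 0, 3, 0, 0); (0, 1, 0, 0, 0))


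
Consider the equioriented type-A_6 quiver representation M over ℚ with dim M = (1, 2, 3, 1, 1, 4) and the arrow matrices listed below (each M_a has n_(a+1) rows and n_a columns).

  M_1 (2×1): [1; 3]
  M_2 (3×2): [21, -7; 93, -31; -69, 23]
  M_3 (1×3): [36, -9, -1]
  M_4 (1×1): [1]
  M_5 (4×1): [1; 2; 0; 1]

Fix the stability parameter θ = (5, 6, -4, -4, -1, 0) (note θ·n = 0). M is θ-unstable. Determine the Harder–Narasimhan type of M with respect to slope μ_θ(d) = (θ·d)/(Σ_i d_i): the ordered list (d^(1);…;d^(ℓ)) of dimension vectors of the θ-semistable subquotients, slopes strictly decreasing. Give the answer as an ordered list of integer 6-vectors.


Interval decomposition of M: I[1,2], I[2,6], I[3,3]^2, I[6,6]^3.
HN type (ℓ=5): μ^(1)=6; μ^(2)=5; μ^(3)=0; μ^(4)=-3/4; μ^(5)=-4

((0, 1, 0, 0, 0, 0); (1, 0, 0, 0, 0, 0); (0, 0, 0, 0, 0, 4); (0, 1, 1, 1, 1, 0); (0, 0, 2, 0, 0, 0))


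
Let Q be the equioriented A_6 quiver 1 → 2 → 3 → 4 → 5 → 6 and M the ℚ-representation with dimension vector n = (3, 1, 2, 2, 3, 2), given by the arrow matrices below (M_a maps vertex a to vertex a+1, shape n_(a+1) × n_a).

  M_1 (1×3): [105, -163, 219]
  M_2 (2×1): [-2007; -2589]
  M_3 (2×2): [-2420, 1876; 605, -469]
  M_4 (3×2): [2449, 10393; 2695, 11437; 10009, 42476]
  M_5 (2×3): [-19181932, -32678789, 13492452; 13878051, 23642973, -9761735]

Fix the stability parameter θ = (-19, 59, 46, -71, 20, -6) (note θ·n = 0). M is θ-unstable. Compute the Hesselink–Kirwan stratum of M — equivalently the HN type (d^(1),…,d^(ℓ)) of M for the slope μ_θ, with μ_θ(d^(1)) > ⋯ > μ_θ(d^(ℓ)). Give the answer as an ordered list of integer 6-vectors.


Via rank(M_{q-1}∘⋯∘M_p): M ≅ I[1,1]^2, I[1,6], I[3,3], I[4,6], I[5,5].
μ_θ-semistable layers: μ^(1)=46; μ^(2)=20; μ^(3)=48/5; μ^(4)=7; μ^(5)=-19; μ^(6)=-71

((0, 0, 1, 0, 0, 0); (0, 0, 0, 0, 1, 0); (0, 1, 1, 1, 1, 1); (0, 0, 0, 0, 1, 1); (3, 0, 0, 0, 0, 0); (0, 0, 0, 1, 0, 0))


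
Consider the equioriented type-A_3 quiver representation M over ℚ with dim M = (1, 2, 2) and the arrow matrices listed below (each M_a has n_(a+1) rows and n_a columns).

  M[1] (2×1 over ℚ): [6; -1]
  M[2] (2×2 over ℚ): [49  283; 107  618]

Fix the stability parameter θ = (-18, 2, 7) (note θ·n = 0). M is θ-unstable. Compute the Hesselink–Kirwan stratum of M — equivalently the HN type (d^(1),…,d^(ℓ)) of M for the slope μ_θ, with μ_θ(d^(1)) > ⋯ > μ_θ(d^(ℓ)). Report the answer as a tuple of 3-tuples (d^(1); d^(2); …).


Via rank(M_{q-1}∘⋯∘M_p): M ≅ I[1,3], I[2,3].
μ_θ-semistable layers: μ^(1)=7; μ^(2)=2; μ^(3)=-18

((0, 0, 2); (0, 2, 0); (1, 0, 0))


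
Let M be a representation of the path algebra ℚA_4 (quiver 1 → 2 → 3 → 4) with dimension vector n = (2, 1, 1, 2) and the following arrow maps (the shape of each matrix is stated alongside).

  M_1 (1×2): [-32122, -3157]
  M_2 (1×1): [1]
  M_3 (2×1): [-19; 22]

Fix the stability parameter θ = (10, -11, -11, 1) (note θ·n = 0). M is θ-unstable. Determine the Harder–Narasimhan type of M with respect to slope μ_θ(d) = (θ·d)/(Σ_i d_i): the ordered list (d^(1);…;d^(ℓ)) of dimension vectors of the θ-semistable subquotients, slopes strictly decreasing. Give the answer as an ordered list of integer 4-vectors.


Barcode: M ≅ I[1,1], I[1,4], I[4,4]. HN layers by μ_θ (3 steps, strictly decreasing):
  μ^(1)=10; μ^(2)=1; μ^(3)=-4

((1, 0, 0, 0); (0, 0, 0, 2); (1, 1, 1, 0))


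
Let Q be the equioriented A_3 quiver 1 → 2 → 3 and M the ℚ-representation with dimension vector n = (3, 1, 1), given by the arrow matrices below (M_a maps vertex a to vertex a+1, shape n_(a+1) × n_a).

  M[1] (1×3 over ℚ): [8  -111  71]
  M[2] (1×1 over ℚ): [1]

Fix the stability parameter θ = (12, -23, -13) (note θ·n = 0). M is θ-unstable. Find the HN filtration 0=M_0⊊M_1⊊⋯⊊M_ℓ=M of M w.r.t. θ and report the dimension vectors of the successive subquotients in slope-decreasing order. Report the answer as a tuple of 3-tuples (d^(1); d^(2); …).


Via rank(M_{q-1}∘⋯∘M_p): M ≅ I[1,1]^2, I[1,3].
μ_θ-semistable layers: μ^(1)=12; μ^(2)=-8

((2, 0, 0); (1, 1, 1))


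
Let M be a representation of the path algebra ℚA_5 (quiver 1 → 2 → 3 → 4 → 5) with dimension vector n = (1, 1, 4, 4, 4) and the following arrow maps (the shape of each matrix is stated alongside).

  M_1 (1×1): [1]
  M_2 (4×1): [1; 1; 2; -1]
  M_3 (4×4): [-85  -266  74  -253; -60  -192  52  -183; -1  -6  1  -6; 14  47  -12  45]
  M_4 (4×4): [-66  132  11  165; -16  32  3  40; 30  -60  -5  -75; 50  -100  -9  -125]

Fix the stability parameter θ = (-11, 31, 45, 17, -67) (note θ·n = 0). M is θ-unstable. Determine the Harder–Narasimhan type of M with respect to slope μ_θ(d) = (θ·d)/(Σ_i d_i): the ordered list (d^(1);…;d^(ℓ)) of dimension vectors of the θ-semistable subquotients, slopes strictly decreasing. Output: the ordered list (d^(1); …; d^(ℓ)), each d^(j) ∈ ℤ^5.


Via rank(M_{q-1}∘⋯∘M_p): M ≅ I[1,5], I[3,4]^2, I[3,5], I[5,5]^2.
μ_θ-semistable layers: μ^(1)=31; μ^(2)=13/2; μ^(3)=-5/3; μ^(4)=-11; μ^(5)=-67

((0, 0, 2, 2, 0); (0, 1, 1, 1, 1); (0, 0, 1, 1, 1); (1, 0, 0, 0, 0); (0, 0, 0, 0, 2))


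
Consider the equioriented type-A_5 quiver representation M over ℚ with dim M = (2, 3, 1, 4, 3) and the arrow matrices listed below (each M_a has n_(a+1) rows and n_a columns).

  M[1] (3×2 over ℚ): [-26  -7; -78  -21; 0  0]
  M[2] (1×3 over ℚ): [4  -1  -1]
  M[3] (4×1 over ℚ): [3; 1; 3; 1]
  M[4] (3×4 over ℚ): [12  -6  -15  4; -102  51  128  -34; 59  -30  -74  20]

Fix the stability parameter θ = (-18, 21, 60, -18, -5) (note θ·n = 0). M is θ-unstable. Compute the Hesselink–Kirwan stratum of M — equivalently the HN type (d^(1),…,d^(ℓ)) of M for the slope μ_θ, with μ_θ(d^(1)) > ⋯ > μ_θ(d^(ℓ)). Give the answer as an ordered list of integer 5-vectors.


Barcode: M ≅ I[1,1], I[1,5], I[2,2]^2, I[4,4], I[4,5]^2. HN layers by μ_θ (4 steps, strictly decreasing):
  μ^(1)=21; μ^(2)=29/2; μ^(3)=-5; μ^(4)=-18

((0, 2, 0, 0, 0); (0, 1, 1, 1, 1); (0, 0, 0, 0, 2); (2, 0, 0, 3, 0))


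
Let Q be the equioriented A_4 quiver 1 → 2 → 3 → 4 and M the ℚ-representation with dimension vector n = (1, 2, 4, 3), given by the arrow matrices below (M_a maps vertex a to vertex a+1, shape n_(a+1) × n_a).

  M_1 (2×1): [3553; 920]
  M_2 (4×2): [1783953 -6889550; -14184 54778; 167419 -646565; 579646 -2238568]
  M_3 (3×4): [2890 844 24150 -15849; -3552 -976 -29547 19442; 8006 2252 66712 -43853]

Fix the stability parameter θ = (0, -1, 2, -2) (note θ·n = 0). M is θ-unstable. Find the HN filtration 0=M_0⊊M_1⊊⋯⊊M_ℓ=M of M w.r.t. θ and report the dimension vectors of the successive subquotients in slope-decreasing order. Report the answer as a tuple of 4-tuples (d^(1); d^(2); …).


Interval decomposition of M: I[1,4], I[2,4], I[3,3], I[3,4].
HN type (ℓ=4): μ^(1)=2; μ^(2)=0; μ^(3)=-1/2; μ^(4)=-1

((0, 0, 1, 0); (0, 0, 3, 3); (1, 1, 0, 0); (0, 1, 0, 0))


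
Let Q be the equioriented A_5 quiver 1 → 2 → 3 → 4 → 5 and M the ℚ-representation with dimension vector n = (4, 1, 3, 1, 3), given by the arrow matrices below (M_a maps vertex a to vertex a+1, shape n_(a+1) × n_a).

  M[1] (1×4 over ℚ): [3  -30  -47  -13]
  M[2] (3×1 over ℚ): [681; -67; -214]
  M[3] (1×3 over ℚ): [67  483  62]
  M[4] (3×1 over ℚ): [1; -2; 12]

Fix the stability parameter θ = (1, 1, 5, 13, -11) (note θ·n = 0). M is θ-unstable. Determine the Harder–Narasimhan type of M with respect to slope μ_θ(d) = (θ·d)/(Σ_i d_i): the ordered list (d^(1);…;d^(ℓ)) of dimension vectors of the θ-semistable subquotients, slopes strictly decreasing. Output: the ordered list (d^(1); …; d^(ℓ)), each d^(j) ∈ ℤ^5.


Via rank(M_{q-1}∘⋯∘M_p): M ≅ I[1,1]^3, I[1,5], I[3,3]^2, I[5,5]^2.
μ_θ-semistable layers: μ^(1)=5; μ^(2)=7/3; μ^(3)=1; μ^(4)=-11

((0, 0, 2, 0, 0); (0, 0, 1, 1, 1); (4, 1, 0, 0, 0); (0, 0, 0, 0, 2))


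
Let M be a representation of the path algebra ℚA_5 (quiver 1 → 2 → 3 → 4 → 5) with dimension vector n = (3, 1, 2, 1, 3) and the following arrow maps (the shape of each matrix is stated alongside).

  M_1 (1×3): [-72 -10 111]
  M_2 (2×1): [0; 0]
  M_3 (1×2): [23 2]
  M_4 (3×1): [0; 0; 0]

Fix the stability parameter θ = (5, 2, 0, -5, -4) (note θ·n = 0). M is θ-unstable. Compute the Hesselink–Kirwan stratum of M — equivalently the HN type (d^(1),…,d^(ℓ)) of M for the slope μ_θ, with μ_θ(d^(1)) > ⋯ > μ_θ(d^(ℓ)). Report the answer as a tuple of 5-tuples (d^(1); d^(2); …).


Via rank(M_{q-1}∘⋯∘M_p): M ≅ I[1,1]^2, I[1,2], I[3,3], I[3,4], I[5,5]^3.
μ_θ-semistable layers: μ^(1)=5; μ^(2)=7/2; μ^(3)=0; μ^(4)=-5/2; μ^(5)=-4

((2, 0, 0, 0, 0); (1, 1, 0, 0, 0); (0, 0, 1, 0, 0); (0, 0, 1, 1, 0); (0, 0, 0, 0, 3))


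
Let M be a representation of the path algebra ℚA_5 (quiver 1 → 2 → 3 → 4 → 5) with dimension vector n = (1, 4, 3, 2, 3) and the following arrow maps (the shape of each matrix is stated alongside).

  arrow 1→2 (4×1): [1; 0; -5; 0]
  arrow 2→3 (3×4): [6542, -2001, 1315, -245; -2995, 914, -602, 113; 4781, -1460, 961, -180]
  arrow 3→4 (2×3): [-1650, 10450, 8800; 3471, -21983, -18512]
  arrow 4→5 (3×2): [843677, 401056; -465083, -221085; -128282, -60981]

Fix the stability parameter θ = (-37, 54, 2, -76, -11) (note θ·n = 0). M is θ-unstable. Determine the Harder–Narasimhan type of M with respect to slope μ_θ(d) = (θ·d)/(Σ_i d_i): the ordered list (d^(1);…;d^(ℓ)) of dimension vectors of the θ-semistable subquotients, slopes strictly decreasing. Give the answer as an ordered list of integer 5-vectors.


Barcode: M ≅ I[1,3], I[2,2], I[2,3], I[2,5], I[4,5], I[5,5]. HN layers by μ_θ (6 steps, strictly decreasing):
  μ^(1)=54; μ^(2)=28; μ^(3)=-31/4; μ^(4)=-11; μ^(5)=-37; μ^(6)=-76

((0, 1, 0, 0, 0); (0, 2, 2, 0, 0); (0, 1, 1, 1, 1); (0, 0, 0, 0, 2); (1, 0, 0, 0, 0); (0, 0, 0, 1, 0))


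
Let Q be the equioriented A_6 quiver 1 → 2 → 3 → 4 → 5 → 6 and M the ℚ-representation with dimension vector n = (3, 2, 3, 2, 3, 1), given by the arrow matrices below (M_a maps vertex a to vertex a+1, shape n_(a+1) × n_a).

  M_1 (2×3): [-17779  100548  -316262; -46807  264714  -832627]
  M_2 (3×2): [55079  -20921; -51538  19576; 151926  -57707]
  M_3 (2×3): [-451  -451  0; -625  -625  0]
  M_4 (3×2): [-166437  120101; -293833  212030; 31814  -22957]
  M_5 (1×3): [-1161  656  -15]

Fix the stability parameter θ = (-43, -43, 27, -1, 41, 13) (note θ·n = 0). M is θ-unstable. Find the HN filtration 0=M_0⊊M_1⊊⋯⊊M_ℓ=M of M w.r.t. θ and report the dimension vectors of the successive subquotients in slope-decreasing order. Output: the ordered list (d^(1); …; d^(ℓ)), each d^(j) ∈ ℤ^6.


Via rank(M_{q-1}∘⋯∘M_p): M ≅ I[1,1], I[1,3], I[1,6], I[3,3], I[4,5], I[5,5].
μ_θ-semistable layers: μ^(1)=41; μ^(2)=27; μ^(3)=13; μ^(4)=-1; μ^(5)=-43

((0, 0, 0, 0, 2, 0); (0, 0, 2, 0, 1, 1); (0, 0, 1, 1, 0, 0); (0, 0, 0, 1, 0, 0); (3, 2, 0, 0, 0, 0))


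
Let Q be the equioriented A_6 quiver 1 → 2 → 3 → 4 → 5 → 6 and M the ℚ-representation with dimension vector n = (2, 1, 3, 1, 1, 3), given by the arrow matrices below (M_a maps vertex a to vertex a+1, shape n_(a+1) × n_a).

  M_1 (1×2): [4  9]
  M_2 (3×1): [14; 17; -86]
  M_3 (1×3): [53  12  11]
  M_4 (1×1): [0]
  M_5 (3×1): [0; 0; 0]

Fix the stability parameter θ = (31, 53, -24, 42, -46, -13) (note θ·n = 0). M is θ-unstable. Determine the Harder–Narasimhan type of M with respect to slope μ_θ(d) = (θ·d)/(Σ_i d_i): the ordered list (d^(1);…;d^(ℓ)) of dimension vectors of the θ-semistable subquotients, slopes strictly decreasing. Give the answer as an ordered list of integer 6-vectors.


Barcode: M ≅ I[1,1], I[1,3], I[3,3], I[3,4], I[5,5], I[6,6]^3. HN layers by μ_θ (6 steps, strictly decreasing):
  μ^(1)=42; μ^(2)=31; μ^(3)=20; μ^(4)=-13; μ^(5)=-24; μ^(6)=-46

((0, 0, 0, 1, 0, 0); (1, 0, 0, 0, 0, 0); (1, 1, 1, 0, 0, 0); (0, 0, 0, 0, 0, 3); (0, 0, 2, 0, 0, 0); (0, 0, 0, 0, 1, 0))


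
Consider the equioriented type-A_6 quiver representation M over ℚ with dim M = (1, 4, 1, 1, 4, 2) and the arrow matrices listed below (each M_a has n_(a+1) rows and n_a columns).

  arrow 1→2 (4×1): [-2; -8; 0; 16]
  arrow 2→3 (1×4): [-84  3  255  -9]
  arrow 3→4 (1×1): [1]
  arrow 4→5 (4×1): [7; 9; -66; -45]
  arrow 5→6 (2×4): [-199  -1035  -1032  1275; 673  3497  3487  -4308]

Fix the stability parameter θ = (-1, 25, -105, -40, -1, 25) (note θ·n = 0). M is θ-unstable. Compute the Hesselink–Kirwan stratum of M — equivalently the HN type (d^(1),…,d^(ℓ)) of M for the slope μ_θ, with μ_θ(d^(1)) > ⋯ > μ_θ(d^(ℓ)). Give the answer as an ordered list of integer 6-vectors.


Via rank(M_{q-1}∘⋯∘M_p): M ≅ I[1,2], I[2,2]^2, I[2,6], I[5,5]^2, I[5,6].
μ_θ-semistable layers: μ^(1)=25; μ^(2)=-1; μ^(3)=-40

((0, 3, 0, 0, 0, 2); (1, 0, 0, 0, 4, 0); (0, 1, 1, 1, 0, 0))


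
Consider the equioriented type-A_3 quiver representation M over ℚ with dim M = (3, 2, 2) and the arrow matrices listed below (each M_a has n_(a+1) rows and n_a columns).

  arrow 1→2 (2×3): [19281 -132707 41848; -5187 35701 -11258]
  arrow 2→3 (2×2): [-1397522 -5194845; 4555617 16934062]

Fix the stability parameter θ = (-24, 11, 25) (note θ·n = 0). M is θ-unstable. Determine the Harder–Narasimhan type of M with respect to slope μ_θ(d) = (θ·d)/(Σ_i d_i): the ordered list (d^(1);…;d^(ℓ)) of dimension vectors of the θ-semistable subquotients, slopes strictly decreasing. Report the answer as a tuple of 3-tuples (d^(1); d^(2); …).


Via rank(M_{q-1}∘⋯∘M_p): M ≅ I[1,1], I[1,3]^2.
μ_θ-semistable layers: μ^(1)=25; μ^(2)=11; μ^(3)=-24

((0, 0, 2); (0, 2, 0); (3, 0, 0))


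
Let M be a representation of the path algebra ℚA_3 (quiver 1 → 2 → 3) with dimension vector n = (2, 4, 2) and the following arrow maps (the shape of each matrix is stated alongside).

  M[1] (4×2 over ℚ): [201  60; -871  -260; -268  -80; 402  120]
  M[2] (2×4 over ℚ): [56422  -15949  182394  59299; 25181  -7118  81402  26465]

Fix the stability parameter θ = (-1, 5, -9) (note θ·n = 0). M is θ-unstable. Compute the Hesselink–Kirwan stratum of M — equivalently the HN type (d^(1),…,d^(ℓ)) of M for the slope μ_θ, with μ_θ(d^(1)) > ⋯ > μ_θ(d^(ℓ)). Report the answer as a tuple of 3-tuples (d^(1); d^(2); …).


Interval decomposition of M: I[1,1], I[1,3], I[2,2]^2, I[2,3].
HN type (ℓ=4): μ^(1)=5; μ^(2)=-1; μ^(3)=-5/3; μ^(4)=-2

((0, 2, 0); (1, 0, 0); (1, 1, 1); (0, 1, 1))


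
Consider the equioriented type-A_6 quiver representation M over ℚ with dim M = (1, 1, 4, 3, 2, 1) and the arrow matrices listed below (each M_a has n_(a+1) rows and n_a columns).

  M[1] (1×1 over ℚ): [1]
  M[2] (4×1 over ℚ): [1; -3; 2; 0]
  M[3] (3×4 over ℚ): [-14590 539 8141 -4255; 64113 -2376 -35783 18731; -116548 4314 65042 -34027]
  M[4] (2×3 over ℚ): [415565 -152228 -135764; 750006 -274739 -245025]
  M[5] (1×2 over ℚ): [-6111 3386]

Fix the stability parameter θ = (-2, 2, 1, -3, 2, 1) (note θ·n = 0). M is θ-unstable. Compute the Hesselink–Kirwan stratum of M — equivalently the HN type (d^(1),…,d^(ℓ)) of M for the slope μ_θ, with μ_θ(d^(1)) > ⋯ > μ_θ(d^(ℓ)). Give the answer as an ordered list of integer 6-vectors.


Interval decomposition of M: I[1,6], I[3,3], I[3,4], I[3,5].
HN type (ℓ=6): μ^(1)=2; μ^(2)=3/2; μ^(3)=1; μ^(4)=0; μ^(5)=-1; μ^(6)=-2

((0, 0, 0, 0, 1, 0); (0, 0, 0, 0, 1, 1); (0, 0, 1, 0, 0, 0); (0, 1, 1, 1, 0, 0); (0, 0, 2, 2, 0, 0); (1, 0, 0, 0, 0, 0))


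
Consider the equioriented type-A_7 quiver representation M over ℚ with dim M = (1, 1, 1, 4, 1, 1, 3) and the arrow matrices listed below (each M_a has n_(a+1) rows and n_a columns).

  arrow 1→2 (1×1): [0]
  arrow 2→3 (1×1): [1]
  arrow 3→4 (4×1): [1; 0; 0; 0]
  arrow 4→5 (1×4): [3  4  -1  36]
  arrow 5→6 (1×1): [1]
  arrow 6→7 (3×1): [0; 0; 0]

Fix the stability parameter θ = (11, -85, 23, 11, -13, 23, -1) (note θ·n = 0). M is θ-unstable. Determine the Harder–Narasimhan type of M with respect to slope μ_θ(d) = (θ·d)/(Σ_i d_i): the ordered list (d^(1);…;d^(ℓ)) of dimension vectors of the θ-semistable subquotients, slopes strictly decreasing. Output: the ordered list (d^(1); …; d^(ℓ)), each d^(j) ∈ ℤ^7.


Via rank(M_{q-1}∘⋯∘M_p): M ≅ I[1,1], I[2,6], I[4,4]^3, I[7,7]^3.
μ_θ-semistable layers: μ^(1)=23; μ^(2)=11; μ^(3)=7; μ^(4)=-1; μ^(5)=-85

((0, 0, 0, 0, 0, 1, 0); (1, 0, 0, 3, 0, 0, 0); (0, 0, 1, 1, 1, 0, 0); (0, 0, 0, 0, 0, 0, 3); (0, 1, 0, 0, 0, 0, 0))


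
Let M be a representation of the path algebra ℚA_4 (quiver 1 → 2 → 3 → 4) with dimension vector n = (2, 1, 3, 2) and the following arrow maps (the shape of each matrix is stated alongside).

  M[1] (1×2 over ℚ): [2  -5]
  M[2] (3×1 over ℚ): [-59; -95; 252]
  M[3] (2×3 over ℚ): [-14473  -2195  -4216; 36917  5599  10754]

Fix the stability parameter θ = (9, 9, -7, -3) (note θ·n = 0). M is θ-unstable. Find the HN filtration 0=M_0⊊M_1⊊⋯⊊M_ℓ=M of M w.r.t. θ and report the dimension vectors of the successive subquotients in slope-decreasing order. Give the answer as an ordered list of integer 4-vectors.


Via rank(M_{q-1}∘⋯∘M_p): M ≅ I[1,1], I[1,3], I[3,4]^2.
μ_θ-semistable layers: μ^(1)=9; μ^(2)=11/3; μ^(3)=-3; μ^(4)=-7

((1, 0, 0, 0); (1, 1, 1, 0); (0, 0, 0, 2); (0, 0, 2, 0))


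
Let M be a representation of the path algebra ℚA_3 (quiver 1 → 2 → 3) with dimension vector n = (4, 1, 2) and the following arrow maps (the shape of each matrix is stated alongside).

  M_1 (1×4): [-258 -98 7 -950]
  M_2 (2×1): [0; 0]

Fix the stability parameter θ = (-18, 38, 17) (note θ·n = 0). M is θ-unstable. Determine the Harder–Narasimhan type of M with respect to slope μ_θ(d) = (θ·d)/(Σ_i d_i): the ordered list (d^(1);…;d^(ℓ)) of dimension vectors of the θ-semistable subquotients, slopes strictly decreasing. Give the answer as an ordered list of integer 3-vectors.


Via rank(M_{q-1}∘⋯∘M_p): M ≅ I[1,1]^3, I[1,2], I[3,3]^2.
μ_θ-semistable layers: μ^(1)=38; μ^(2)=17; μ^(3)=-18

((0, 1, 0); (0, 0, 2); (4, 0, 0))


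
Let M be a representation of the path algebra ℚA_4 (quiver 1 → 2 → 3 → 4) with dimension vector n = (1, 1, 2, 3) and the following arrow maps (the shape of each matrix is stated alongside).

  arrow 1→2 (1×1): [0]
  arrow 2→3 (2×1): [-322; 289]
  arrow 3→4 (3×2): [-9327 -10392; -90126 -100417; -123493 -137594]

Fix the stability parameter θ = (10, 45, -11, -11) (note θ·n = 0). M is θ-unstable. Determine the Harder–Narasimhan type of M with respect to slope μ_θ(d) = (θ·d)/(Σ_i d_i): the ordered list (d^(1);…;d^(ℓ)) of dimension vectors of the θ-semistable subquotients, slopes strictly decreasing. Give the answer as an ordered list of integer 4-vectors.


Interval decomposition of M: I[1,1], I[2,4], I[3,4], I[4,4].
HN type (ℓ=3): μ^(1)=10; μ^(2)=23/3; μ^(3)=-11

((1, 0, 0, 0); (0, 1, 1, 1); (0, 0, 1, 2))


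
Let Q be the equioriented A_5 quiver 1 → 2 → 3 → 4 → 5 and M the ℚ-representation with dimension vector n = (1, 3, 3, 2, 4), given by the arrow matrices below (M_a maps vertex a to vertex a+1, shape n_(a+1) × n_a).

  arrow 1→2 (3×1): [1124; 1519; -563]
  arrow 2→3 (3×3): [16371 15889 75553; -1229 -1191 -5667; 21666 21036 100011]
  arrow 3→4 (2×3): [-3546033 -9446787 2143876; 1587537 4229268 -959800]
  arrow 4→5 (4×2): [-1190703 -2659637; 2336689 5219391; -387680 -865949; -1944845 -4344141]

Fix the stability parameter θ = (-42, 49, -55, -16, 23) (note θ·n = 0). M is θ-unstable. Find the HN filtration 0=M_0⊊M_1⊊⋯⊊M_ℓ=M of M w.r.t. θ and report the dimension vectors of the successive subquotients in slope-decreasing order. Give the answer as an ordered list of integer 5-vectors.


Interval decomposition of M: I[1,3], I[2,2], I[2,5], I[3,5], I[5,5]^2.
HN type (ℓ=7): μ^(1)=49; μ^(2)=23; μ^(3)=-3; μ^(4)=-22/3; μ^(5)=-16; μ^(6)=-42; μ^(7)=-55

((0, 1, 0, 0, 0); (0, 0, 0, 0, 4); (0, 1, 1, 0, 0); (0, 1, 1, 1, 0); (0, 0, 0, 1, 0); (1, 0, 0, 0, 0); (0, 0, 1, 0, 0))
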